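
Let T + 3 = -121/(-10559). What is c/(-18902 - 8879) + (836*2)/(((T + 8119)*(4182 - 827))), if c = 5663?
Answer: -147972495786467/726127952322825 ≈ -0.20378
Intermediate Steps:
T = -31556/10559 (T = -3 - 121/(-10559) = -3 - 121*(-1/10559) = -3 + 121/10559 = -31556/10559 ≈ -2.9885)
c/(-18902 - 8879) + (836*2)/(((T + 8119)*(4182 - 827))) = 5663/(-18902 - 8879) + (836*2)/(((-31556/10559 + 8119)*(4182 - 827))) = 5663/(-27781) + 1672/(((85696965/10559)*3355)) = 5663*(-1/27781) + 1672/(287513317575/10559) = -5663/27781 + 1672*(10559/287513317575) = -5663/27781 + 1604968/26137574325 = -147972495786467/726127952322825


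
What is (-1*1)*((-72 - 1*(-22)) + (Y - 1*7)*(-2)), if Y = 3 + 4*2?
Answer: 58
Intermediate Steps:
Y = 11 (Y = 3 + 8 = 11)
(-1*1)*((-72 - 1*(-22)) + (Y - 1*7)*(-2)) = (-1*1)*((-72 - 1*(-22)) + (11 - 1*7)*(-2)) = -((-72 + 22) + (11 - 7)*(-2)) = -(-50 + 4*(-2)) = -(-50 - 8) = -1*(-58) = 58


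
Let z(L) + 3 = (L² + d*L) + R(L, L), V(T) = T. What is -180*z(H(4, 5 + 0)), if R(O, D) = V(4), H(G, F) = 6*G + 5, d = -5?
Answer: -125460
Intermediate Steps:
H(G, F) = 5 + 6*G
R(O, D) = 4
z(L) = 1 + L² - 5*L (z(L) = -3 + ((L² - 5*L) + 4) = -3 + (4 + L² - 5*L) = 1 + L² - 5*L)
-180*z(H(4, 5 + 0)) = -180*(1 + (5 + 6*4)² - 5*(5 + 6*4)) = -180*(1 + (5 + 24)² - 5*(5 + 24)) = -180*(1 + 29² - 5*29) = -180*(1 + 841 - 145) = -180*697 = -125460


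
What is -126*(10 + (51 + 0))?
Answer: -7686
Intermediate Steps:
-126*(10 + (51 + 0)) = -126*(10 + 51) = -126*61 = -7686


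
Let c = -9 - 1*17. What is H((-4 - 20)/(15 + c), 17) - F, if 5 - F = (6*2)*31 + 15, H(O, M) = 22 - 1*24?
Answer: 380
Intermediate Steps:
c = -26 (c = -9 - 17 = -26)
H(O, M) = -2 (H(O, M) = 22 - 24 = -2)
F = -382 (F = 5 - ((6*2)*31 + 15) = 5 - (12*31 + 15) = 5 - (372 + 15) = 5 - 1*387 = 5 - 387 = -382)
H((-4 - 20)/(15 + c), 17) - F = -2 - 1*(-382) = -2 + 382 = 380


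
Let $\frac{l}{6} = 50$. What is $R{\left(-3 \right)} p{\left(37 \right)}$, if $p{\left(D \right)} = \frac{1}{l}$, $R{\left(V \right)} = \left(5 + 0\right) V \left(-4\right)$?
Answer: $\frac{1}{5} \approx 0.2$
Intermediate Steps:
$R{\left(V \right)} = - 20 V$ ($R{\left(V \right)} = 5 V \left(-4\right) = - 20 V$)
$l = 300$ ($l = 6 \cdot 50 = 300$)
$p{\left(D \right)} = \frac{1}{300}$
$R{\left(-3 \right)} p{\left(37 \right)} = \left(-20\right) \left(-3\right) \frac{1}{300} = 60 \cdot \frac{1}{300} = \frac{1}{5}$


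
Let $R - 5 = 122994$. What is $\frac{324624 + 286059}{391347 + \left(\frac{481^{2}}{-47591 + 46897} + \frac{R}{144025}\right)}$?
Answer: $\frac{61039811638050}{39083207255731} \approx 1.5618$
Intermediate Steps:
$R = 122999$ ($R = 5 + 122994 = 122999$)
$\frac{324624 + 286059}{391347 + \left(\frac{481^{2}}{-47591 + 46897} + \frac{R}{144025}\right)} = \frac{324624 + 286059}{391347 + \left(\frac{481^{2}}{-47591 + 46897} + \frac{122999}{144025}\right)} = \frac{610683}{391347 + \left(\frac{231361}{-694} + 122999 \cdot \frac{1}{144025}\right)} = \frac{610683}{391347 + \left(231361 \left(- \frac{1}{694}\right) + \frac{122999}{144025}\right)} = \frac{610683}{391347 + \left(- \frac{231361}{694} + \frac{122999}{144025}\right)} = \frac{610683}{391347 - \frac{33236406719}{99953350}} = \frac{610683}{\frac{39083207255731}{99953350}} = 610683 \cdot \frac{99953350}{39083207255731} = \frac{61039811638050}{39083207255731}$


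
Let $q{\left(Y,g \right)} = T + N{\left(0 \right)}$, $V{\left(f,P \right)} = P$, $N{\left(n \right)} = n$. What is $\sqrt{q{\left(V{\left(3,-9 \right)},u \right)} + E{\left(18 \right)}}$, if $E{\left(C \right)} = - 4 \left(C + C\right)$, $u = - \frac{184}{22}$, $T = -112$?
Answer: $16 i \approx 16.0 i$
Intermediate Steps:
$u = - \frac{92}{11}$ ($u = \left(-184\right) \frac{1}{22} = - \frac{92}{11} \approx -8.3636$)
$q{\left(Y,g \right)} = -112$ ($q{\left(Y,g \right)} = -112 + 0 = -112$)
$E{\left(C \right)} = - 8 C$ ($E{\left(C \right)} = - 4 \cdot 2 C = - 8 C$)
$\sqrt{q{\left(V{\left(3,-9 \right)},u \right)} + E{\left(18 \right)}} = \sqrt{-112 - 144} = \sqrt{-256} = 16 i$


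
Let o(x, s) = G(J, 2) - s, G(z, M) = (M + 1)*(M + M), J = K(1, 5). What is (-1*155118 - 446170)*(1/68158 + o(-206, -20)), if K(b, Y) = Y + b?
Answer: -655721700708/34079 ≈ -1.9241e+7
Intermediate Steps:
J = 6 (J = 5 + 1 = 6)
G(z, M) = 2*M*(1 + M) (G(z, M) = (1 + M)*(2*M) = 2*M*(1 + M))
o(x, s) = 12 - s (o(x, s) = 2*2*(1 + 2) - s = 2*2*3 - s = 12 - s)
(-1*155118 - 446170)*(1/68158 + o(-206, -20)) = (-1*155118 - 446170)*(1/68158 + (12 - 1*(-20))) = (-155118 - 446170)*(1/68158 + (12 + 20)) = -601288*(1/68158 + 32) = -601288*2181057/68158 = -655721700708/34079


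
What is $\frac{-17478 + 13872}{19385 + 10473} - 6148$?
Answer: $- \frac{91785295}{14929} \approx -6148.1$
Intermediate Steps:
$\frac{-17478 + 13872}{19385 + 10473} - 6148 = - \frac{3606}{29858} - 6148 = \left(-3606\right) \frac{1}{29858} - 6148 = - \frac{1803}{14929} - 6148 = - \frac{91785295}{14929}$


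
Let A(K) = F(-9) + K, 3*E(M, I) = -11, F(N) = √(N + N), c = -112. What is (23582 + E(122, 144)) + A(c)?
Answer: 70399/3 + 3*I*√2 ≈ 23466.0 + 4.2426*I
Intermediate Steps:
F(N) = √2*√N (F(N) = √(2*N) = √2*√N)
E(M, I) = -11/3 (E(M, I) = (⅓)*(-11) = -11/3)
A(K) = K + 3*I*√2 (A(K) = √2*√(-9) + K = √2*(3*I) + K = 3*I*√2 + K = K + 3*I*√2)
(23582 + E(122, 144)) + A(c) = (23582 - 11/3) + (-112 + 3*I*√2) = 70735/3 + (-112 + 3*I*√2) = 70399/3 + 3*I*√2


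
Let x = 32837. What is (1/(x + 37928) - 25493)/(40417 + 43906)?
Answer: -1804012144/5967117095 ≈ -0.30233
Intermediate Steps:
(1/(x + 37928) - 25493)/(40417 + 43906) = (1/(32837 + 37928) - 25493)/(40417 + 43906) = (1/70765 - 25493)/84323 = (1/70765 - 25493)*(1/84323) = -1804012144/70765*1/84323 = -1804012144/5967117095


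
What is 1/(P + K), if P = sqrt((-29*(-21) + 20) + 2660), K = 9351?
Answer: 9351/87437912 - sqrt(3289)/87437912 ≈ 0.00010629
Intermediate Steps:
P = sqrt(3289) (P = sqrt((609 + 20) + 2660) = sqrt(629 + 2660) = sqrt(3289) ≈ 57.350)
1/(P + K) = 1/(sqrt(3289) + 9351) = 1/(9351 + sqrt(3289))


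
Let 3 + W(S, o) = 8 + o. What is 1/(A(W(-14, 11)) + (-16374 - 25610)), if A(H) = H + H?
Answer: -1/41952 ≈ -2.3837e-5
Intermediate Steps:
W(S, o) = 5 + o (W(S, o) = -3 + (8 + o) = 5 + o)
A(H) = 2*H
1/(A(W(-14, 11)) + (-16374 - 25610)) = 1/(2*(5 + 11) + (-16374 - 25610)) = 1/(2*16 - 41984) = 1/(32 - 41984) = 1/(-41952) = -1/41952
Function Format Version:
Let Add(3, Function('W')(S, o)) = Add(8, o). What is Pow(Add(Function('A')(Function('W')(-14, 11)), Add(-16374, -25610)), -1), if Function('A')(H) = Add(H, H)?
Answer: Rational(-1, 41952) ≈ -2.3837e-5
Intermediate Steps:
Function('W')(S, o) = Add(5, o) (Function('W')(S, o) = Add(-3, Add(8, o)) = Add(5, o))
Function('A')(H) = Mul(2, H)
Pow(Add(Function('A')(Function('W')(-14, 11)), Add(-16374, -25610)), -1) = Pow(Add(Mul(2, Add(5, 11)), Add(-16374, -25610)), -1) = Pow(Add(Mul(2, 16), -41984), -1) = Pow(Add(32, -41984), -1) = Pow(-41952, -1) = Rational(-1, 41952)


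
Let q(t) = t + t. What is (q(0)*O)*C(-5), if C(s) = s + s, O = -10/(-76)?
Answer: 0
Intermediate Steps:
O = 5/38 (O = -10*(-1/76) = 5/38 ≈ 0.13158)
C(s) = 2*s
q(t) = 2*t
(q(0)*O)*C(-5) = ((2*0)*(5/38))*(2*(-5)) = (0*(5/38))*(-10) = 0*(-10) = 0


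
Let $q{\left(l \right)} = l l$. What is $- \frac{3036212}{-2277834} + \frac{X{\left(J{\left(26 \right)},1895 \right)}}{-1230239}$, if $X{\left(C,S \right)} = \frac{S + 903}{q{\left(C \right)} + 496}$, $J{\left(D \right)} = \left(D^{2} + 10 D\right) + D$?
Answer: $\frac{864658144406077097}{648685837265134110} \approx 1.3329$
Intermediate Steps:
$J{\left(D \right)} = D^{2} + 11 D$
$q{\left(l \right)} = l^{2}$
$X{\left(C,S \right)} = \frac{903 + S}{496 + C^{2}}$ ($X{\left(C,S \right)} = \frac{S + 903}{C^{2} + 496} = \frac{903 + S}{496 + C^{2}}$)
$- \frac{3036212}{-2277834} + \frac{X{\left(J{\left(26 \right)},1895 \right)}}{-1230239} = - \frac{3036212}{-2277834} + \frac{\frac{1}{496 + \left(26 \left(11 + 26\right)\right)^{2}} \left(903 + 1895\right)}{-1230239} = \left(-3036212\right) \left(- \frac{1}{2277834}\right) + \frac{1}{496 + \left(26 \cdot 37\right)^{2}} \cdot 2798 \left(- \frac{1}{1230239}\right) = \frac{1518106}{1138917} + \frac{1}{496 + 962^{2}} \cdot 2798 \left(- \frac{1}{1230239}\right) = \frac{1518106}{1138917} + \frac{1}{496 + 925444} \cdot 2798 \left(- \frac{1}{1230239}\right) = \frac{1518106}{1138917} + \frac{1}{925940} \cdot 2798 \left(- \frac{1}{1230239}\right) = \frac{1518106}{1138917} + \frac{1399}{462970} \left(- \frac{1}{1230239}\right) = \frac{1518106}{1138917} - \frac{1399}{569563749830} = \frac{864658144406077097}{648685837265134110}$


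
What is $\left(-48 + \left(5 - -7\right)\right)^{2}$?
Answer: $1296$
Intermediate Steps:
$\left(-48 + \left(5 - -7\right)\right)^{2} = \left(-48 + \left(5 + 7\right)\right)^{2} = \left(-48 + 12\right)^{2} = \left(-36\right)^{2} = 1296$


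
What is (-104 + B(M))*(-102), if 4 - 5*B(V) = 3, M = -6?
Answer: 52938/5 ≈ 10588.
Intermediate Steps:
B(V) = ⅕ (B(V) = ⅘ - ⅕*3 = ⅘ - ⅗ = ⅕)
(-104 + B(M))*(-102) = (-104 + ⅕)*(-102) = -519/5*(-102) = 52938/5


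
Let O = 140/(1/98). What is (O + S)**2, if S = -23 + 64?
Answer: 189365121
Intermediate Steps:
O = 13720 (O = 140/(1/98) = 140*98 = 13720)
S = 41
(O + S)**2 = (13720 + 41)**2 = 13761**2 = 189365121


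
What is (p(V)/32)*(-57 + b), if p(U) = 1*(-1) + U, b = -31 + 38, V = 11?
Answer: -125/8 ≈ -15.625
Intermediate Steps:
b = 7
p(U) = -1 + U
(p(V)/32)*(-57 + b) = ((-1 + 11)/32)*(-57 + 7) = (10*(1/32))*(-50) = (5/16)*(-50) = -125/8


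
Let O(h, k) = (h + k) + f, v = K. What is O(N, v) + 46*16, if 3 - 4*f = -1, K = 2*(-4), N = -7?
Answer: 722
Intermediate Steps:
K = -8
f = 1 (f = ¾ - ¼*(-1) = ¾ + ¼ = 1)
v = -8
O(h, k) = 1 + h + k (O(h, k) = (h + k) + 1 = 1 + h + k)
O(N, v) + 46*16 = (1 - 7 - 8) + 46*16 = -14 + 736 = 722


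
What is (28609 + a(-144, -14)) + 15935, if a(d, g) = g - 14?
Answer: 44516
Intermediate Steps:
a(d, g) = -14 + g
(28609 + a(-144, -14)) + 15935 = (28609 + (-14 - 14)) + 15935 = (28609 - 28) + 15935 = 28581 + 15935 = 44516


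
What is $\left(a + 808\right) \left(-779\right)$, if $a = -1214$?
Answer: $316274$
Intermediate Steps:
$\left(a + 808\right) \left(-779\right) = \left(-1214 + 808\right) \left(-779\right) = \left(-406\right) \left(-779\right) = 316274$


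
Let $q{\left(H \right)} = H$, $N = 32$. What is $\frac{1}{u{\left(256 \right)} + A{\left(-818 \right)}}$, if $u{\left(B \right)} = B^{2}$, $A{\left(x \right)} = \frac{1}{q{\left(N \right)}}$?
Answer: $\frac{32}{2097153} \approx 1.5259 \cdot 10^{-5}$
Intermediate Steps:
$A{\left(x \right)} = \frac{1}{32}$
$\frac{1}{u{\left(256 \right)} + A{\left(-818 \right)}} = \frac{1}{256^{2} + \frac{1}{32}} = \frac{1}{65536 + \frac{1}{32}} = \frac{1}{\frac{2097153}{32}} = \frac{32}{2097153}$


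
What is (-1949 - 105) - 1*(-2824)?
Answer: 770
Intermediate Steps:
(-1949 - 105) - 1*(-2824) = -2054 + 2824 = 770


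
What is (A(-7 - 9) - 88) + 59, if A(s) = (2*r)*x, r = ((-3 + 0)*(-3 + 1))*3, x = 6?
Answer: 187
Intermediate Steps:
r = 18 (r = -3*(-2)*3 = 6*3 = 18)
A(s) = 216 (A(s) = (2*18)*6 = 36*6 = 216)
(A(-7 - 9) - 88) + 59 = (216 - 88) + 59 = 128 + 59 = 187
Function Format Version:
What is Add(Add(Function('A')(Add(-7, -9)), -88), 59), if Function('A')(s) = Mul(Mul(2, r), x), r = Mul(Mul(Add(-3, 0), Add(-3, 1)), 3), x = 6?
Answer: 187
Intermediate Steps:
r = 18 (r = Mul(Mul(-3, -2), 3) = Mul(6, 3) = 18)
Function('A')(s) = 216 (Function('A')(s) = Mul(Mul(2, 18), 6) = Mul(36, 6) = 216)
Add(Add(Function('A')(Add(-7, -9)), -88), 59) = Add(Add(216, -88), 59) = Add(128, 59) = 187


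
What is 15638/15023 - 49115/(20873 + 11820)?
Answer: -226601511/491146939 ≈ -0.46137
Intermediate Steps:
15638/15023 - 49115/(20873 + 11820) = 15638*(1/15023) - 49115/32693 = 15638/15023 - 49115*1/32693 = 15638/15023 - 49115/32693 = -226601511/491146939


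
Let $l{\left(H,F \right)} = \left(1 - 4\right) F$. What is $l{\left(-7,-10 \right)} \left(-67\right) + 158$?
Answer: $-1852$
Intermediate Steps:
$l{\left(H,F \right)} = - 3 F$
$l{\left(-7,-10 \right)} \left(-67\right) + 158 = \left(-3\right) \left(-10\right) \left(-67\right) + 158 = 30 \left(-67\right) + 158 = -2010 + 158 = -1852$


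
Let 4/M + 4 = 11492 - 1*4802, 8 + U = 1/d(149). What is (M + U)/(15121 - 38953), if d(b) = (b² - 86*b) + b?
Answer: 255008369/759736705536 ≈ 0.00033565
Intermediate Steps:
d(b) = b² - 85*b
U = -76287/9536 (U = -8 + 1/(149*(-85 + 149)) = -8 + 1/(149*64) = -8 + 1/9536 = -76287/9536 ≈ -7.9999)
M = 2/3343 (M = 4/(-4 + (11492 - 1*4802)) = 4/(-4 + (11492 - 4802)) = 4/(-4 + 6690) = 4/6686 = 4*(1/6686) = 2/3343 ≈ 0.00059826)
(M + U)/(15121 - 38953) = (2/3343 - 76287/9536)/(15121 - 38953) = -255008369/31878848/(-23832) = -255008369/31878848*(-1/23832) = 255008369/759736705536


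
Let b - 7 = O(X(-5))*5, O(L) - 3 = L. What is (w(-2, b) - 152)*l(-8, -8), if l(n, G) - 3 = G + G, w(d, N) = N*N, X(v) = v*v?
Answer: -278941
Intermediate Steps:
X(v) = v²
O(L) = 3 + L
b = 147 (b = 7 + (3 + (-5)²)*5 = 7 + (3 + 25)*5 = 7 + 28*5 = 7 + 140 = 147)
w(d, N) = N²
l(n, G) = 3 + 2*G (l(n, G) = 3 + (G + G) = 3 + 2*G)
(w(-2, b) - 152)*l(-8, -8) = (147² - 152)*(3 + 2*(-8)) = (21609 - 152)*(3 - 16) = 21457*(-13) = -278941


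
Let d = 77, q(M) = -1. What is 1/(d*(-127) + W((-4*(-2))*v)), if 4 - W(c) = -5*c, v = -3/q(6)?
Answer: -1/9655 ≈ -0.00010357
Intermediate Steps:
v = 3 (v = -3/(-1) = -3*(-1) = 3)
W(c) = 4 + 5*c (W(c) = 4 - (-5)*c = 4 + 5*c)
1/(d*(-127) + W((-4*(-2))*v)) = 1/(77*(-127) + (4 + 5*(-4*(-2)*3))) = 1/(-9779 + (4 + 5*(8*3))) = 1/(-9779 + (4 + 5*24)) = 1/(-9779 + (4 + 120)) = 1/(-9779 + 124) = 1/(-9655) = -1/9655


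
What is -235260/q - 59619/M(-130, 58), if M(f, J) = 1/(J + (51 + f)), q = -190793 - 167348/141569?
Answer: 751493429652475/600234257 ≈ 1.2520e+6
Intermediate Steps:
q = -27010541565/141569 (q = -190793 - 167348*1/141569 = -190793 - 167348/141569 = -27010541565/141569 ≈ -1.9079e+5)
M(f, J) = 1/(51 + J + f)
-235260/q - 59619/M(-130, 58) = -235260/(-27010541565/141569) - 59619/(1/(51 + 58 - 130)) = -235260*(-141569/27010541565) - 59619/(1/(-21)) = 740122732/600234257 - 59619/(-1/21) = 740122732/600234257 - 59619*(-21) = 740122732/600234257 + 1251999 = 751493429652475/600234257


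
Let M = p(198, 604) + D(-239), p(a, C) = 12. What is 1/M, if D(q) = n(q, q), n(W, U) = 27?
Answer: 1/39 ≈ 0.025641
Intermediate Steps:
D(q) = 27
M = 39 (M = 12 + 27 = 39)
1/M = 1/39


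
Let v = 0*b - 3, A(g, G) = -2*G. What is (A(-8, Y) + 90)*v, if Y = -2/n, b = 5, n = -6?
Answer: -268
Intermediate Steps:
Y = ⅓ (Y = -2/(-6) = -2*(-⅙) = ⅓ ≈ 0.33333)
v = -3 (v = 0*5 - 3 = 0 - 3 = -3)
(A(-8, Y) + 90)*v = (-2*⅓ + 90)*(-3) = (-⅔ + 90)*(-3) = (268/3)*(-3) = -268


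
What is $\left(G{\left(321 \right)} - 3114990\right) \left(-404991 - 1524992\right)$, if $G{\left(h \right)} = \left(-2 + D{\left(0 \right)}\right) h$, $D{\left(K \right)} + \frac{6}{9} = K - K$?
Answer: $6013529810618$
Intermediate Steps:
$D{\left(K \right)} = - \frac{2}{3}$ ($D{\left(K \right)} = - \frac{2}{3} + \left(K - K\right) = - \frac{2}{3} + 0 = - \frac{2}{3}$)
$G{\left(h \right)} = - \frac{8 h}{3}$ ($G{\left(h \right)} = \left(-2 - \frac{2}{3}\right) h = - \frac{8 h}{3}$)
$\left(G{\left(321 \right)} - 3114990\right) \left(-404991 - 1524992\right) = \left(\left(- \frac{8}{3}\right) 321 - 3114990\right) \left(-404991 - 1524992\right) = \left(-856 - 3114990\right) \left(-1929983\right) = \left(-3115846\right) \left(-1929983\right) = 6013529810618$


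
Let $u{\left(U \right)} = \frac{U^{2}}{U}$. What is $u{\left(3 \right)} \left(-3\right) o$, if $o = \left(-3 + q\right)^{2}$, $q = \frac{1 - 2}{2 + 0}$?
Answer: $- \frac{441}{4} \approx -110.25$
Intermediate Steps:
$q = - \frac{1}{2} \approx -0.5$
$u{\left(U \right)} = U$
$o = \frac{49}{4}$ ($o = \left(-3 - \frac{1}{2}\right)^{2} = \left(- \frac{7}{2}\right)^{2} = \frac{49}{4} \approx 12.25$)
$u{\left(3 \right)} \left(-3\right) o = 3 \left(-3\right) \frac{49}{4} = \left(-9\right) \frac{49}{4} = - \frac{441}{4}$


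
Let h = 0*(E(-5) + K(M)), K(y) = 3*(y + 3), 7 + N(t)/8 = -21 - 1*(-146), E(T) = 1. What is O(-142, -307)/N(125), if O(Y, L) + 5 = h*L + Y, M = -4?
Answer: -147/944 ≈ -0.15572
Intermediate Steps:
N(t) = 944 (N(t) = -56 + 8*(-21 - 1*(-146)) = -56 + 8*(-21 + 146) = -56 + 8*125 = -56 + 1000 = 944)
K(y) = 9 + 3*y (K(y) = 3*(3 + y) = 9 + 3*y)
h = 0 (h = 0*(1 + (9 + 3*(-4))) = 0*(1 + (9 - 12)) = 0*(1 - 3) = 0*(-2) = 0)
O(Y, L) = -5 + Y (O(Y, L) = -5 + (0*L + Y) = -5 + (0 + Y) = -5 + Y)
O(-142, -307)/N(125) = (-5 - 142)/944 = -147*1/944 = -147/944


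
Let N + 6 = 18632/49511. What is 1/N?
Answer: -49511/278434 ≈ -0.17782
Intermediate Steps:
N = -278434/49511 (N = -6 + 18632/49511 = -278434/49511 ≈ -5.6237)
1/N = 1/(-278434/49511) = -49511/278434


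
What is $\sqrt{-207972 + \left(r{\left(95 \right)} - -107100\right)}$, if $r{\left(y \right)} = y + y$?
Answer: $i \sqrt{100682} \approx 317.3 i$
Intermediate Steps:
$r{\left(y \right)} = 2 y$
$\sqrt{-207972 + \left(r{\left(95 \right)} - -107100\right)} = \sqrt{-207972 + \left(2 \cdot 95 - -107100\right)} = \sqrt{-207972 + \left(190 + 107100\right)} = \sqrt{-207972 + 107290} = \sqrt{-100682} = i \sqrt{100682}$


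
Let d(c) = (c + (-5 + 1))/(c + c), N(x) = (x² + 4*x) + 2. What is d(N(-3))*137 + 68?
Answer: 821/2 ≈ 410.50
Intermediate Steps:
N(x) = 2 + x² + 4*x
d(c) = (-4 + c)/(2*c) (d(c) = (c - 4)/((2*c)) = (-4 + c)*(1/(2*c)) = (-4 + c)/(2*c))
d(N(-3))*137 + 68 = ((-4 + (2 + (-3)² + 4*(-3)))/(2*(2 + (-3)² + 4*(-3))))*137 + 68 = ((-4 + (2 + 9 - 12))/(2*(2 + 9 - 12)))*137 + 68 = ((½)*(-4 - 1)/(-1))*137 + 68 = ((½)*(-1)*(-5))*137 + 68 = (5/2)*137 + 68 = 685/2 + 68 = 821/2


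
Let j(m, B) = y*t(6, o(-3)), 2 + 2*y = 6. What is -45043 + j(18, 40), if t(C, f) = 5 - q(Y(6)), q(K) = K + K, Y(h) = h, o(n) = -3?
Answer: -45057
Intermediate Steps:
y = 2 (y = -1 + (1/2)*6 = -1 + 3 = 2)
q(K) = 2*K
t(C, f) = -7 (t(C, f) = 5 - 2*6 = 5 - 1*12 = 5 - 12 = -7)
j(m, B) = -14 (j(m, B) = 2*(-7) = -14)
-45043 + j(18, 40) = -45043 - 14 = -45057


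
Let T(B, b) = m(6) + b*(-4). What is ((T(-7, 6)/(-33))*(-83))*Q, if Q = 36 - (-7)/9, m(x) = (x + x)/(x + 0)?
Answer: -54946/27 ≈ -2035.0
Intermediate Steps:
m(x) = 2 (m(x) = (2*x)/x = 2)
T(B, b) = 2 - 4*b (T(B, b) = 2 + b*(-4) = 2 - 4*b)
Q = 331/9 (Q = 36 - (-7)/9 = 36 - 1*(-7/9) = 36 + 7/9 = 331/9 ≈ 36.778)
((T(-7, 6)/(-33))*(-83))*Q = (((2 - 4*6)/(-33))*(-83))*(331/9) = (((2 - 24)*(-1/33))*(-83))*(331/9) = (-22*(-1/33)*(-83))*(331/9) = ((⅔)*(-83))*(331/9) = -166/3*331/9 = -54946/27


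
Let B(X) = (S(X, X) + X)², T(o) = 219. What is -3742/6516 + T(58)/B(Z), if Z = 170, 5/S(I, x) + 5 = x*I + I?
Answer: -1803035670591353/3181635674537418 ≈ -0.56670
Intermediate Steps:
S(I, x) = 5/(-5 + I + I*x) (S(I, x) = 5/(-5 + (x*I + I)) = 5/(-5 + (I*x + I)) = 5/(-5 + (I + I*x)) = 5/(-5 + I + I*x))
B(X) = (X + 5/(-5 + X + X²))² (B(X) = (5/(-5 + X + X*X) + X)² = (5/(-5 + X + X²) + X)² = (X + 5/(-5 + X + X²))²)
-3742/6516 + T(58)/B(Z) = -3742/6516 + 219/((170 + 5/(-5 + 170 + 170²))²) = -3742*1/6516 + 219/((170 + 5/(-5 + 170 + 28900))²) = -1871/3258 + 219/((170 + 5/29065)²) = -1871/3258 + 219/((170 + 5*(1/29065))²) = -1871/3258 + 219/((170 + 1/5813)²) = -1871/3258 + 219/((988211/5813)²) = -1871/3258 + 219/(976560980521/33790969) = -1871/3258 + 219*(33790969/976560980521) = -1871/3258 + 7400222211/976560980521 = -1803035670591353/3181635674537418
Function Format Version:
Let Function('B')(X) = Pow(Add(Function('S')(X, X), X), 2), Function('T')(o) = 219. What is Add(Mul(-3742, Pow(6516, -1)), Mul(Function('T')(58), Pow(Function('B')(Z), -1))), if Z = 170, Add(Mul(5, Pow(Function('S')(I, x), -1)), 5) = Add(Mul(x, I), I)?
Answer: Rational(-1803035670591353, 3181635674537418) ≈ -0.56670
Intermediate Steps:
Function('S')(I, x) = Mul(5, Pow(Add(-5, I, Mul(I, x)), -1)) (Function('S')(I, x) = Mul(5, Pow(Add(-5, Add(Mul(x, I), I)), -1)) = Mul(5, Pow(Add(-5, Add(Mul(I, x), I)), -1)) = Mul(5, Pow(Add(-5, Add(I, Mul(I, x))), -1)) = Mul(5, Pow(Add(-5, I, Mul(I, x)), -1)))
Function('B')(X) = Pow(Add(X, Mul(5, Pow(Add(-5, X, Pow(X, 2)), -1))), 2) (Function('B')(X) = Pow(Add(Mul(5, Pow(Add(-5, X, Mul(X, X)), -1)), X), 2) = Pow(Add(Mul(5, Pow(Add(-5, X, Pow(X, 2)), -1)), X), 2) = Pow(Add(X, Mul(5, Pow(Add(-5, X, Pow(X, 2)), -1))), 2))
Add(Mul(-3742, Pow(6516, -1)), Mul(Function('T')(58), Pow(Function('B')(Z), -1))) = Add(Mul(-3742, Pow(6516, -1)), Mul(219, Pow(Pow(Add(170, Mul(5, Pow(Add(-5, 170, Pow(170, 2)), -1))), 2), -1))) = Add(Mul(-3742, Rational(1, 6516)), Mul(219, Pow(Pow(Add(170, Mul(5, Pow(Add(-5, 170, 28900), -1))), 2), -1))) = Add(Rational(-1871, 3258), Mul(219, Pow(Pow(Add(170, Mul(5, Pow(29065, -1))), 2), -1))) = Add(Rational(-1871, 3258), Mul(219, Pow(Pow(Add(170, Mul(5, Rational(1, 29065))), 2), -1))) = Add(Rational(-1871, 3258), Mul(219, Pow(Pow(Add(170, Rational(1, 5813)), 2), -1))) = Add(Rational(-1871, 3258), Mul(219, Pow(Pow(Rational(988211, 5813), 2), -1))) = Add(Rational(-1871, 3258), Mul(219, Pow(Rational(976560980521, 33790969), -1))) = Add(Rational(-1871, 3258), Mul(219, Rational(33790969, 976560980521))) = Add(Rational(-1871, 3258), Rational(7400222211, 976560980521)) = Rational(-1803035670591353, 3181635674537418)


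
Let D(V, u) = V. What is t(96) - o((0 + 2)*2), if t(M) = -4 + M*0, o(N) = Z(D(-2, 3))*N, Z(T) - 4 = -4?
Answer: -4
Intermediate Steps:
Z(T) = 0 (Z(T) = 4 - 4 = 0)
o(N) = 0 (o(N) = 0*N = 0)
t(M) = -4 (t(M) = -4 + 0 = -4)
t(96) - o((0 + 2)*2) = -4 - 1*0 = -4 + 0 = -4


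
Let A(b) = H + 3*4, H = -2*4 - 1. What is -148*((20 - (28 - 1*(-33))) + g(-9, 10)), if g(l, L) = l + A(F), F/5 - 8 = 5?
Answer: 6956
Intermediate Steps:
H = -9 (H = -8 - 1 = -9)
F = 65 (F = 40 + 5*5 = 40 + 25 = 65)
A(b) = 3 (A(b) = -9 + 3*4 = -9 + 12 = 3)
g(l, L) = 3 + l (g(l, L) = l + 3 = 3 + l)
-148*((20 - (28 - 1*(-33))) + g(-9, 10)) = -148*((20 - (28 - 1*(-33))) + (3 - 9)) = -148*((20 - (28 + 33)) - 6) = -148*((20 - 1*61) - 6) = -148*((20 - 61) - 6) = -148*(-41 - 6) = -148*(-47) = 6956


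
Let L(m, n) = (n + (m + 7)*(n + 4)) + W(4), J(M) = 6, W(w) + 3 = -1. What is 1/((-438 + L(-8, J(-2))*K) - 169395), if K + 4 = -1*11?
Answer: -1/169713 ≈ -5.8923e-6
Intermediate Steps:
W(w) = -4 (W(w) = -3 - 1 = -4)
K = -15 (K = -4 - 1*11 = -4 - 11 = -15)
L(m, n) = -4 + n + (4 + n)*(7 + m) (L(m, n) = (n + (m + 7)*(n + 4)) - 4 = (n + (7 + m)*(4 + n)) - 4 = (n + (4 + n)*(7 + m)) - 4 = -4 + n + (4 + n)*(7 + m))
1/((-438 + L(-8, J(-2))*K) - 169395) = 1/((-438 + (24 + 4*(-8) + 8*6 - 8*6)*(-15)) - 169395) = 1/((-438 + (24 - 32 + 48 - 48)*(-15)) - 169395) = 1/((-438 - 8*(-15)) - 169395) = 1/((-438 + 120) - 169395) = 1/(-318 - 169395) = 1/(-169713) = -1/169713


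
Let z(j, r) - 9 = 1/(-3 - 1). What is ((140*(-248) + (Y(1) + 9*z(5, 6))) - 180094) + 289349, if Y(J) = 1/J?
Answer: 298459/4 ≈ 74615.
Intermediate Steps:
Y(J) = 1/J
z(j, r) = 35/4 (z(j, r) = 9 + 1/(-3 - 1) = 9 + 1/(-4) = 9 - ¼ = 35/4)
((140*(-248) + (Y(1) + 9*z(5, 6))) - 180094) + 289349 = ((140*(-248) + (1/1 + 9*(35/4))) - 180094) + 289349 = ((-34720 + (1 + 315/4)) - 180094) + 289349 = ((-34720 + 319/4) - 180094) + 289349 = (-138561/4 - 180094) + 289349 = -858937/4 + 289349 = 298459/4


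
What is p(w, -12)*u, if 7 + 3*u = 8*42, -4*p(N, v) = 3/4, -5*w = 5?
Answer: -329/16 ≈ -20.563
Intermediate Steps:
w = -1 (w = -⅕*5 = -1)
p(N, v) = -3/16 (p(N, v) = -3/(4*4) = -¼*¾ = -3/16)
u = 329/3 (u = -7/3 + (8*42)/3 = -7/3 + (⅓)*336 = -7/3 + 112 = 329/3 ≈ 109.67)
p(w, -12)*u = -3/16*329/3 = -329/16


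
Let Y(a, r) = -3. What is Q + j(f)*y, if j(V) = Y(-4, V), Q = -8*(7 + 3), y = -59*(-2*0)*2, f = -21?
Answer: -80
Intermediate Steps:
y = 0 (y = -0*2 = -59*0 = 0)
Q = -80 (Q = -8*10 = -80)
j(V) = -3
Q + j(f)*y = -80 - 3*0 = -80 + 0 = -80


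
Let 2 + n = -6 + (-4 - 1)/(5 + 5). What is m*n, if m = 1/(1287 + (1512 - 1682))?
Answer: -17/2234 ≈ -0.0076097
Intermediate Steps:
m = 1/1117 (m = 1/(1287 - 170) = 1/1117 ≈ 0.00089526)
n = -17/2 (n = -2 + (-6 + (-4 - 1)/(5 + 5)) = -2 + (-6 - 5/10) = -2 + (-6 - 5*⅒) = -2 + (-6 - ½) = -2 - 13/2 = -17/2 ≈ -8.5000)
m*n = (1/1117)*(-17/2) = -17/2234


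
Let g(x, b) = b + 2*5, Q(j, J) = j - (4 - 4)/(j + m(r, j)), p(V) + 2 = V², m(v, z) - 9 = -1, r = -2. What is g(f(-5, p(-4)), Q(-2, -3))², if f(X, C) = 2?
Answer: 64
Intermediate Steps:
m(v, z) = 8 (m(v, z) = 9 - 1 = 8)
p(V) = -2 + V²
Q(j, J) = j (Q(j, J) = j - (4 - 4)/(j + 8) = j - 0/(8 + j) = j - 1*0 = j + 0 = j)
g(x, b) = 10 + b (g(x, b) = b + 10 = 10 + b)
g(f(-5, p(-4)), Q(-2, -3))² = (10 - 2)² = 8² = 64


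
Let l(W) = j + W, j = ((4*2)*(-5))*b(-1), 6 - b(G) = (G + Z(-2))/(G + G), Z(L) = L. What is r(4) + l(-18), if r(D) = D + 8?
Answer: -186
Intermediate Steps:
b(G) = 6 - (-2 + G)/(2*G) (b(G) = 6 - (G - 2)/(G + G) = 6 - (-2 + G)/(2*G))
r(D) = 8 + D
j = -180 (j = ((4*2)*(-5))*(11/2 + 1/(-1)) = (8*(-5))*(11/2 - 1) = -40*9/2 = -180)
l(W) = -180 + W
r(4) + l(-18) = (8 + 4) + (-180 - 18) = 12 - 198 = -186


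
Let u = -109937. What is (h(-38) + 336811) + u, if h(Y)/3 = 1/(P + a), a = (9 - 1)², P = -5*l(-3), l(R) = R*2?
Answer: 21326159/94 ≈ 2.2687e+5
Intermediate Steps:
l(R) = 2*R
P = 30 (P = -10*(-3) = -5*(-6) = 30)
a = 64 (a = 8² = 64)
h(Y) = 3/94 (h(Y) = 3/(30 + 64) = 3/94)
(h(-38) + 336811) + u = (3/94 + 336811) - 109937 = 31660237/94 - 109937 = 21326159/94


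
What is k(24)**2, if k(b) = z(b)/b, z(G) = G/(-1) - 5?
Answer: 841/576 ≈ 1.4601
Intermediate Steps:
z(G) = -5 - G (z(G) = -G - 5 = -5 - G)
k(b) = (-5 - b)/b
k(24)**2 = ((-5 - 1*24)/24)**2 = ((-5 - 24)/24)**2 = ((1/24)*(-29))**2 = (-29/24)**2 = 841/576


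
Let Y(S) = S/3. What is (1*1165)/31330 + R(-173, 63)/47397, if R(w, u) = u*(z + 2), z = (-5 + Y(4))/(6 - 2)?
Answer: 1092491/28284724 ≈ 0.038625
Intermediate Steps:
Y(S) = S/3 (Y(S) = S*(1/3) = S/3)
z = -11/12 (z = (-5 + (1/3)*4)/(6 - 2) = (-5 + 4/3)/4 = -11/3*1/4 = -11/12 ≈ -0.91667)
R(w, u) = 13*u/12 (R(w, u) = u*(-11/12 + 2) = u*(13/12) = 13*u/12)
(1*1165)/31330 + R(-173, 63)/47397 = (1*1165)/31330 + ((13/12)*63)/47397 = 1165*(1/31330) + (273/4)*(1/47397) = 233/6266 + 13/9028 = 1092491/28284724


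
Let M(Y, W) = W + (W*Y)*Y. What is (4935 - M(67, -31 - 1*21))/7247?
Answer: 238415/7247 ≈ 32.898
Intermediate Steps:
M(Y, W) = W + W*Y²
(4935 - M(67, -31 - 1*21))/7247 = (4935 - (-31 - 1*21)*(1 + 67²))/7247 = (4935 - (-31 - 21)*(1 + 4489))*(1/7247) = (4935 - (-52)*4490)*(1/7247) = (4935 - 1*(-233480))*(1/7247) = (4935 + 233480)*(1/7247) = 238415*(1/7247) = 238415/7247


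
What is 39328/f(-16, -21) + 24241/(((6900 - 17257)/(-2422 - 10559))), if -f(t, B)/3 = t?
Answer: 969474769/31071 ≈ 31202.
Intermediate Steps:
f(t, B) = -3*t
39328/f(-16, -21) + 24241/(((6900 - 17257)/(-2422 - 10559))) = 39328/((-3*(-16))) + 24241/(((6900 - 17257)/(-2422 - 10559))) = 39328/48 + 24241/((-10357/(-12981))) = 39328*(1/48) + 24241/((-10357*(-1/12981))) = 2458/3 + 24241/(10357/12981) = 2458/3 + 24241*(12981/10357) = 2458/3 + 314672421/10357 = 969474769/31071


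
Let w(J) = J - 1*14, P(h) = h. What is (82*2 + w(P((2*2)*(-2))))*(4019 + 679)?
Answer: 667116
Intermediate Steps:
w(J) = -14 + J (w(J) = J - 14 = -14 + J)
(82*2 + w(P((2*2)*(-2))))*(4019 + 679) = (82*2 + (-14 + (2*2)*(-2)))*(4019 + 679) = (164 + (-14 + 4*(-2)))*4698 = (164 + (-14 - 8))*4698 = (164 - 22)*4698 = 142*4698 = 667116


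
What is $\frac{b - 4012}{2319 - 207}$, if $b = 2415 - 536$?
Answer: $- \frac{711}{704} \approx -1.0099$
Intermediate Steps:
$b = 1879$ ($b = 2415 - 536 = 1879$)
$\frac{b - 4012}{2319 - 207} = \frac{1879 - 4012}{2319 - 207} = - \frac{2133}{2112} = \left(-2133\right) \frac{1}{2112} = - \frac{711}{704}$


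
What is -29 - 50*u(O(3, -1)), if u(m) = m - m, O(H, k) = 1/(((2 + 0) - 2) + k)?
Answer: -29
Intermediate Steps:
O(H, k) = 1/k (O(H, k) = 1/((2 - 2) + k) = 1/(0 + k) = 1/k)
u(m) = 0
-29 - 50*u(O(3, -1)) = -29 - 50*0 = -29 + 0 = -29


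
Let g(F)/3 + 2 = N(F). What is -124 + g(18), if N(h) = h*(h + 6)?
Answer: 1166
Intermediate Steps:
N(h) = h*(6 + h)
g(F) = -6 + 3*F*(6 + F) (g(F) = -6 + 3*(F*(6 + F)) = -6 + 3*F*(6 + F))
-124 + g(18) = -124 + (-6 + 3*18*(6 + 18)) = -124 + (-6 + 3*18*24) = -124 + (-6 + 1296) = -124 + 1290 = 1166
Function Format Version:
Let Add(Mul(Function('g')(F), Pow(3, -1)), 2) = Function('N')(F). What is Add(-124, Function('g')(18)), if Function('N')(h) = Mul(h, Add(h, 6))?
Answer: 1166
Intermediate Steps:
Function('N')(h) = Mul(h, Add(6, h))
Function('g')(F) = Add(-6, Mul(3, F, Add(6, F))) (Function('g')(F) = Add(-6, Mul(3, Mul(F, Add(6, F)))) = Add(-6, Mul(3, F, Add(6, F))))
Add(-124, Function('g')(18)) = Add(-124, Add(-6, Mul(3, 18, Add(6, 18)))) = Add(-124, Add(-6, Mul(3, 18, 24))) = Add(-124, Add(-6, 1296)) = Add(-124, 1290) = 1166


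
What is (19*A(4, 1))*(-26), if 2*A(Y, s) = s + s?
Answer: -494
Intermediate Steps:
A(Y, s) = s (A(Y, s) = (s + s)/2 = (2*s)/2 = s)
(19*A(4, 1))*(-26) = (19*1)*(-26) = 19*(-26) = -494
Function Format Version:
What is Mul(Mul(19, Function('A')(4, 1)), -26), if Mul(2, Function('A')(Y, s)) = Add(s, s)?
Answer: -494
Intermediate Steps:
Function('A')(Y, s) = s (Function('A')(Y, s) = Mul(Rational(1, 2), Add(s, s)) = Mul(Rational(1, 2), Mul(2, s)) = s)
Mul(Mul(19, Function('A')(4, 1)), -26) = Mul(Mul(19, 1), -26) = Mul(19, -26) = -494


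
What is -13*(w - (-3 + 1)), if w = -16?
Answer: 182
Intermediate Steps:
-13*(w - (-3 + 1)) = -13*(-16 - (-3 + 1)) = -13*(-16 - 1*(-2)) = -13*(-16 + 2) = -13*(-14) = 182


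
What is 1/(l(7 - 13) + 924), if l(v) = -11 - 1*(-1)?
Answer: 1/914 ≈ 0.0010941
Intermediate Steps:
l(v) = -10 (l(v) = -11 + 1 = -10)
1/(l(7 - 13) + 924) = 1/(-10 + 924) = 1/914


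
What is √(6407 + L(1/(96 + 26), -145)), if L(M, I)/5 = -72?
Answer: √6047 ≈ 77.762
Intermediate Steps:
L(M, I) = -360 (L(M, I) = 5*(-72) = -360)
√(6407 + L(1/(96 + 26), -145)) = √(6407 - 360) = √6047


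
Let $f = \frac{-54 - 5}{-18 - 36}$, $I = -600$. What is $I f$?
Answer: $- \frac{5900}{9} \approx -655.56$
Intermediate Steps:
$f = \frac{59}{54}$ ($f = - \frac{59}{-54} = \left(-59\right) \left(- \frac{1}{54}\right) = \frac{59}{54} \approx 1.0926$)
$I f = \left(-600\right) \frac{59}{54} = - \frac{5900}{9}$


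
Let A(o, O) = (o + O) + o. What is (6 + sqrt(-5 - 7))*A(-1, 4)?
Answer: 12 + 4*I*sqrt(3) ≈ 12.0 + 6.9282*I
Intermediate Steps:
A(o, O) = O + 2*o (A(o, O) = (O + o) + o = O + 2*o)
(6 + sqrt(-5 - 7))*A(-1, 4) = (6 + sqrt(-5 - 7))*(4 + 2*(-1)) = (6 + sqrt(-12))*(4 - 2) = (6 + 2*I*sqrt(3))*2 = 12 + 4*I*sqrt(3)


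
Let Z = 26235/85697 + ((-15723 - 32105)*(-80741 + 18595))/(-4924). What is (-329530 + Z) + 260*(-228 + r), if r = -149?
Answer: -108783205783799/105493007 ≈ -1.0312e+6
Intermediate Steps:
Z = -63679670640949/105493007 (Z = 26235*(1/85697) - 47828*(-62146)*(-1/4924) = 26235/85697 + 2972318888*(-1/4924) = 26235/85697 - 743079722/1231 = -63679670640949/105493007 ≈ -6.0364e+5)
(-329530 + Z) + 260*(-228 + r) = (-329530 - 63679670640949/105493007) + 260*(-228 - 149) = -98442781237659/105493007 + 260*(-377) = -98442781237659/105493007 - 98020 = -108783205783799/105493007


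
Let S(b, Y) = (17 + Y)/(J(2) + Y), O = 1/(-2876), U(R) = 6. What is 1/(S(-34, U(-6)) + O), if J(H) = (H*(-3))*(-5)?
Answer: 6471/4132 ≈ 1.5661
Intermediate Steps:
J(H) = 15*H (J(H) = -3*H*(-5) = 15*H)
O = -1/2876 ≈ -0.00034771
S(b, Y) = (17 + Y)/(30 + Y) (S(b, Y) = (17 + Y)/(15*2 + Y) = (17 + Y)/(30 + Y))
1/(S(-34, U(-6)) + O) = 1/((17 + 6)/(30 + 6) - 1/2876) = 1/(23/36 - 1/2876) = 1/(4132/6471) = 6471/4132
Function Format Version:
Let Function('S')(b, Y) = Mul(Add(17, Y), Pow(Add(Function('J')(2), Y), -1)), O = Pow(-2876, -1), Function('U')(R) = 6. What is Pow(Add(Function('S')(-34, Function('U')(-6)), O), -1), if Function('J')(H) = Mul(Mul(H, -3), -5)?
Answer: Rational(6471, 4132) ≈ 1.5661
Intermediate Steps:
Function('J')(H) = Mul(15, H) (Function('J')(H) = Mul(Mul(-3, H), -5) = Mul(15, H))
O = Rational(-1, 2876) ≈ -0.00034771
Function('S')(b, Y) = Mul(Pow(Add(30, Y), -1), Add(17, Y)) (Function('S')(b, Y) = Mul(Add(17, Y), Pow(Add(Mul(15, 2), Y), -1)) = Mul(Add(17, Y), Pow(Add(30, Y), -1)) = Mul(Pow(Add(30, Y), -1), Add(17, Y)))
Pow(Add(Function('S')(-34, Function('U')(-6)), O), -1) = Pow(Add(Mul(Pow(Add(30, 6), -1), Add(17, 6)), Rational(-1, 2876)), -1) = Pow(Add(Mul(Pow(36, -1), 23), Rational(-1, 2876)), -1) = Pow(Add(Mul(Rational(1, 36), 23), Rational(-1, 2876)), -1) = Pow(Add(Rational(23, 36), Rational(-1, 2876)), -1) = Pow(Rational(4132, 6471), -1) = Rational(6471, 4132)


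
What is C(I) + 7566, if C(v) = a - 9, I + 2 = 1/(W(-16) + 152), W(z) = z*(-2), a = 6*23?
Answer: 7695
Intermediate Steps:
a = 138
W(z) = -2*z
I = -367/184 (I = -2 + 1/(-2*(-16) + 152) = -2 + 1/(32 + 152) = -2 + 1/184 = -367/184 ≈ -1.9946)
C(v) = 129 (C(v) = 138 - 9 = 129)
C(I) + 7566 = 129 + 7566 = 7695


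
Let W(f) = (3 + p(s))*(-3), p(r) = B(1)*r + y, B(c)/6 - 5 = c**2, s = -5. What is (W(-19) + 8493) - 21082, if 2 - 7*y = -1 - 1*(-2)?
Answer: -84409/7 ≈ -12058.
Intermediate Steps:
B(c) = 30 + 6*c**2
y = 1/7 (y = 2/7 - (-1 - 1*(-2))/7 = 2/7 - (-1 + 2)/7 = 2/7 - 1/7*1 = 2/7 - 1/7 = 1/7 ≈ 0.14286)
p(r) = 1/7 + 36*r (p(r) = (30 + 6*1**2)*r + 1/7 = (30 + 6*1)*r + 1/7 = (30 + 6)*r + 1/7 = 36*r + 1/7 = 1/7 + 36*r)
W(f) = 3714/7 (W(f) = (3 + (1/7 + 36*(-5)))*(-3) = (3 + (1/7 - 180))*(-3) = (3 - 1259/7)*(-3) = -1238/7*(-3) = 3714/7)
(W(-19) + 8493) - 21082 = (3714/7 + 8493) - 21082 = 63165/7 - 21082 = -84409/7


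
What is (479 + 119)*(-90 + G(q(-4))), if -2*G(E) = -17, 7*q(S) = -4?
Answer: -48737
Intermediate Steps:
q(S) = -4/7 (q(S) = (1/7)*(-4) = -4/7)
G(E) = 17/2 (G(E) = -1/2*(-17) = 17/2)
(479 + 119)*(-90 + G(q(-4))) = (479 + 119)*(-90 + 17/2) = 598*(-163/2) = -48737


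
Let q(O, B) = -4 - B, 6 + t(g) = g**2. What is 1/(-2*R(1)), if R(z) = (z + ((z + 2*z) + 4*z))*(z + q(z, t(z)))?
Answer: -1/32 ≈ -0.031250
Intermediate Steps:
t(g) = -6 + g**2
R(z) = 8*z*(2 + z - z**2) (R(z) = (z + ((z + 2*z) + 4*z))*(z + (-4 - (-6 + z**2))) = (z + (3*z + 4*z))*(z + (-4 + (6 - z**2))) = (z + 7*z)*(z + (2 - z**2)) = (8*z)*(2 + z - z**2) = 8*z*(2 + z - z**2))
1/(-2*R(1)) = 1/(-16*(2 + 1 - 1*1**2)) = 1/(-16*(2 + 1 - 1*1)) = 1/(-16*(2 + 1 - 1)) = 1/(-16*2) = 1/(-2*16) = 1/(-32) = -1/32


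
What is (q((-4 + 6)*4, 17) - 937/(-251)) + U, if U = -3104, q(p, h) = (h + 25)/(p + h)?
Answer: -19443633/6275 ≈ -3098.6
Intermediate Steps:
q(p, h) = (25 + h)/(h + p)
(q((-4 + 6)*4, 17) - 937/(-251)) + U = ((25 + 17)/(17 + (-4 + 6)*4) - 937/(-251)) - 3104 = (42/(17 + 2*4) - 937*(-1/251)) - 3104 = (42/(17 + 8) + 937/251) - 3104 = (42/25 + 937/251) - 3104 = 33967/6275 - 3104 = -19443633/6275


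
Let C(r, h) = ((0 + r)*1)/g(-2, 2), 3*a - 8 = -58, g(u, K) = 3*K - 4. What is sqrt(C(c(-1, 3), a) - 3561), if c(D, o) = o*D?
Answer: 5*I*sqrt(570)/2 ≈ 59.687*I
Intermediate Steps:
g(u, K) = -4 + 3*K
a = -50/3 (a = 8/3 + (1/3)*(-58) = 8/3 - 58/3 = -50/3 ≈ -16.667)
c(D, o) = D*o
C(r, h) = r/2 (C(r, h) = ((0 + r)*1)/(-4 + 3*2) = (r*1)/(-4 + 6) = r/2)
sqrt(C(c(-1, 3), a) - 3561) = sqrt((-1*3)/2 - 3561) = sqrt((1/2)*(-3) - 3561) = sqrt(-3/2 - 3561) = sqrt(-7125/2) = 5*I*sqrt(570)/2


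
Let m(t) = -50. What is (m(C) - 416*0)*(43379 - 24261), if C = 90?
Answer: -955900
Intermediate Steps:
(m(C) - 416*0)*(43379 - 24261) = (-50 - 416*0)*(43379 - 24261) = (-50 + 0)*19118 = -50*19118 = -955900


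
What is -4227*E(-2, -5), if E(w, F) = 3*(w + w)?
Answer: 50724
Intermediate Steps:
E(w, F) = 6*w (E(w, F) = 3*(2*w) = 6*w)
-4227*E(-2, -5) = -25362*(-2) = -4227*(-12) = 50724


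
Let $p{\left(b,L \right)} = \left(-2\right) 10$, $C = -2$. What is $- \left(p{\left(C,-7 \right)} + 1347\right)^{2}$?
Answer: $-1760929$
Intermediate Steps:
$p{\left(b,L \right)} = -20$
$- \left(p{\left(C,-7 \right)} + 1347\right)^{2} = - \left(-20 + 1347\right)^{2} = - 1327^{2} = \left(-1\right) 1760929 = -1760929$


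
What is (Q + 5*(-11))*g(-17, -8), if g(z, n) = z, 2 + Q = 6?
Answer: 867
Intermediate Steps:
Q = 4 (Q = -2 + 6 = 4)
(Q + 5*(-11))*g(-17, -8) = (4 + 5*(-11))*(-17) = (4 - 55)*(-17) = -51*(-17) = 867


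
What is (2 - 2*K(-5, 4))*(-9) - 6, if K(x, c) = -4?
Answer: -96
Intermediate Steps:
(2 - 2*K(-5, 4))*(-9) - 6 = (2 - 2*(-4))*(-9) - 6 = (2 + 8)*(-9) - 6 = 10*(-9) - 6 = -90 - 6 = -96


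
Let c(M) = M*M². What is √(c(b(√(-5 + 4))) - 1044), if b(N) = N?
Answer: √(-1044 - I) ≈ 0.0155 - 32.311*I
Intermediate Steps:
c(M) = M³
√(c(b(√(-5 + 4))) - 1044) = √((√(-5 + 4))³ - 1044) = √((√(-1))³ - 1044) = √(I³ - 1044) = √(-I - 1044) = √(-1044 - I)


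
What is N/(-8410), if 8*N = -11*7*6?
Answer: 231/33640 ≈ 0.0068668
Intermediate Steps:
N = -231/4 (N = (-11*7*6)/8 = (-77*6)/8 = (1/8)*(-462) = -231/4 ≈ -57.750)
N/(-8410) = -231/4/(-8410) = -231/4*(-1/8410) = 231/33640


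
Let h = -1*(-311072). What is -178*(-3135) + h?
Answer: 869102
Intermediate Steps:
h = 311072
-178*(-3135) + h = -178*(-3135) + 311072 = 558030 + 311072 = 869102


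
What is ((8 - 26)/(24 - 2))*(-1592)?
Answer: 14328/11 ≈ 1302.5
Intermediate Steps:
((8 - 26)/(24 - 2))*(-1592) = -18/22*(-1592) = -18*1/22*(-1592) = -9/11*(-1592) = 14328/11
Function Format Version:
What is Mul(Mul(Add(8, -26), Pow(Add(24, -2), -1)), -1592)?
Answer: Rational(14328, 11) ≈ 1302.5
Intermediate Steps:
Mul(Mul(Add(8, -26), Pow(Add(24, -2), -1)), -1592) = Mul(Mul(-18, Pow(22, -1)), -1592) = Mul(Mul(-18, Rational(1, 22)), -1592) = Mul(Rational(-9, 11), -1592) = Rational(14328, 11)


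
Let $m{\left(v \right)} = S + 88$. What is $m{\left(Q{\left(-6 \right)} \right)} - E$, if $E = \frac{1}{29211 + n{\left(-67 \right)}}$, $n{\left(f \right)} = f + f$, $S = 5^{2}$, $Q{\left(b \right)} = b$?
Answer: $\frac{3285700}{29077} \approx 113.0$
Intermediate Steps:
$S = 25$
$n{\left(f \right)} = 2 f$
$m{\left(v \right)} = 113$ ($m{\left(v \right)} = 25 + 88 = 113$)
$E = \frac{1}{29077}$ ($E = \frac{1}{29211 + 2 \left(-67\right)} = \frac{1}{29211 - 134} = \frac{1}{29077} \approx 3.4391 \cdot 10^{-5}$)
$m{\left(Q{\left(-6 \right)} \right)} - E = 113 - \frac{1}{29077} = \frac{3285700}{29077}$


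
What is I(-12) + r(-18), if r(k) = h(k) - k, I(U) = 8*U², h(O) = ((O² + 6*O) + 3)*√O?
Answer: 1170 + 657*I*√2 ≈ 1170.0 + 929.14*I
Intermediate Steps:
h(O) = √O*(3 + O² + 6*O) (h(O) = (3 + O² + 6*O)*√O = √O*(3 + O² + 6*O))
r(k) = -k + √k*(3 + k² + 6*k) (r(k) = √k*(3 + k² + 6*k) - k = -k + √k*(3 + k² + 6*k))
I(-12) + r(-18) = 8*(-12)² + (-1*(-18) + √(-18)*(3 + (-18)² + 6*(-18))) = 8*144 + (18 + (3*I*√2)*(3 + 324 - 108)) = 1152 + (18 + (3*I*√2)*219) = 1152 + (18 + 657*I*√2) = 1170 + 657*I*√2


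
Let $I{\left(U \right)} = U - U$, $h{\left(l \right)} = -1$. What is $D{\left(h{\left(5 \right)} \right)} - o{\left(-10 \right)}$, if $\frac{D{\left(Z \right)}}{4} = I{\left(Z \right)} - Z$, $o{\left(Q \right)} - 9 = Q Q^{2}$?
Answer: $995$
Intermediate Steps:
$I{\left(U \right)} = 0$
$o{\left(Q \right)} = 9 + Q^{3}$ ($o{\left(Q \right)} = 9 + Q Q^{2} = 9 + Q^{3}$)
$D{\left(Z \right)} = - 4 Z$ ($D{\left(Z \right)} = 4 \left(0 - Z\right) = 4 \left(- Z\right) = - 4 Z$)
$D{\left(h{\left(5 \right)} \right)} - o{\left(-10 \right)} = \left(-4\right) \left(-1\right) - \left(9 + \left(-10\right)^{3}\right) = 4 - \left(9 - 1000\right) = 4 - -991 = 4 + 991 = 995$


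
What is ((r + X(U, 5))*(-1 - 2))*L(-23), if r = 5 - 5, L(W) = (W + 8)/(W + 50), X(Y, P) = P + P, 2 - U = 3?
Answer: 50/3 ≈ 16.667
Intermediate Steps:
U = -1 (U = 2 - 1*3 = 2 - 3 = -1)
X(Y, P) = 2*P
L(W) = (8 + W)/(50 + W)
r = 0
((r + X(U, 5))*(-1 - 2))*L(-23) = ((0 + 2*5)*(-1 - 2))*((8 - 23)/(50 - 23)) = ((0 + 10)*(-3))*(-15/27) = (10*(-3))*((1/27)*(-15)) = -30*(-5/9) = 50/3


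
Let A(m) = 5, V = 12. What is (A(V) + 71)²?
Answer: 5776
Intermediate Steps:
(A(V) + 71)² = (5 + 71)² = 76² = 5776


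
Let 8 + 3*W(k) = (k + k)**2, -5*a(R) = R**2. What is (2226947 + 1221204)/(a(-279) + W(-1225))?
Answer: 51722265/29778937 ≈ 1.7369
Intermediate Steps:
a(R) = -R**2/5
W(k) = -8/3 + 4*k**2/3 (W(k) = -8/3 + (k + k)**2/3 = -8/3 + (2*k)**2/3 = -8/3 + (4*k**2)/3 = -8/3 + 4*k**2/3)
(2226947 + 1221204)/(a(-279) + W(-1225)) = (2226947 + 1221204)/(-1/5*(-279)**2 + (-8/3 + (4/3)*(-1225)**2)) = 3448151/(-1/5*77841 + (-8/3 + (4/3)*1500625)) = 3448151/(-77841/5 + (-8/3 + 6002500/3)) = 3448151/(-77841/5 + 6002492/3) = 3448151/(29778937/15) = 3448151*(15/29778937) = 51722265/29778937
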